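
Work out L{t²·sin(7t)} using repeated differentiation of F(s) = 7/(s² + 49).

F(s) = 7/(s² + 49). F'(s) = -14s/(s² + 49)². F''(s) = -14(49 - 3s²)/(s² + 49)³ = (42s² - 686)/(s² + 49)³. So L{t²·sin(7t)} = (-1)² F''(s) = (42s² - 686)/(s² + 49)³

Final answer: (42s² - 686)/(s² + 49)³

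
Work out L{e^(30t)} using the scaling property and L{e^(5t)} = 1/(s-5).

Using L{f(at)} = (1/a)F(s/a) with a=6 and f(t) = e^(5t): L{e^(30t)} = (1/6) · 1/((s/6)-5) = (1/6) · 6/(s-30) = 1/(s-30)

Final answer: 1/(s-30)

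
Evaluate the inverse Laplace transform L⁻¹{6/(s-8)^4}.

L⁻¹{n!/(s-a)^(n+1)} = t^n·e^(at), so L⁻¹{6/(s-8)^4} = t^3·e^(8t)

Final answer: t^3·e^(8t)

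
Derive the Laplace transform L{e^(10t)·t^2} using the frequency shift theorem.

L{e^(at)·t^n} = n!/(s-a)^(n+1), so L{e^(10t)·t^2} = 2/(s-10)^3

Final answer: 2/(s-10)^3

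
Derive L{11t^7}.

L{t^n} = n!/s^(n+1). So L{11t^7} = 11·7!/s^8 = 55440/s^8

Final answer: 55440/s^8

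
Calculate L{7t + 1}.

L{7t + 1} = 7·L{t} + L{1} = 7/s² + 1/s

Final answer: 7/s² + 1/s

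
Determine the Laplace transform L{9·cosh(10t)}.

L{cosh(ωt)} = s/(s² - ω²), so L{cosh(10t)} = s/(s² - 100). Then L{9·cosh(10t)} = 9·s/(s² - 100) = 9s/(s² - 100)

Final answer: 9s/(s² - 100)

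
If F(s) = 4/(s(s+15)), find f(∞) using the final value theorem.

f(∞) = lim_{s→0} s·4/(s(s+15)) = lim_{s→0} 4/(s+15) = 4/15 = 4/15

Final answer: 4/15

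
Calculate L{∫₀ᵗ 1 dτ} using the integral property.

L{∫₀ᵗ f(τ)dτ} = F(s)/s with f(t) = 1. F(s) = 1/s, so L{∫₀ᵗ 1 dτ} = (1/s)/s = 1/s². (Check: ∫₀ᵗ 1 dτ = t.)

Final answer: 1/s²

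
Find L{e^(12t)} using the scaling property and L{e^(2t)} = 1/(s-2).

Using L{f(at)} = (1/a)F(s/a) with a=6 and f(t) = e^(2t): L{e^(12t)} = (1/6) · 1/((s/6)-2) = (1/6) · 6/(s-12) = 1/(s-12)

Final answer: 1/(s-12)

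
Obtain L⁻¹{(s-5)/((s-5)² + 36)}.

Using frequency shift: L⁻¹{(s-a)/((s-a)² + b²)} = e^(at)cos(bt). Here a=5, b=6

Final answer: e^(5t)·cos(6t)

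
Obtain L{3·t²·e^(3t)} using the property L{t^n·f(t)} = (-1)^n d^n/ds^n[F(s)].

L{e^(3t)} = 1/(s-3). d/ds[1/(s-3)] = -1/(s-3)². d²/ds²[1/(s-3)] = 2/(s-3)³. So L{t²·e^(3t)} = (-1)² · 2/(s-3)³ = 2/(s-3)³. Then L{3·t²·e^(3t)} = 3·2/(s-3)³ = 6/(s-3)³

Final answer: 6/(s-3)³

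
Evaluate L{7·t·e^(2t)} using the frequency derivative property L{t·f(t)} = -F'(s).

L{e^(2t)} = 1/(s-2). By frequency derivative: L{t·e^(2t)} = -d/ds[1/(s-2)] = -(-1)/(s-2)² = 1/(s-2)². Then L{7·t·e^(2t)} = 7·1/(s-2)² = 7/(s-2)²

Final answer: 7/(s-2)²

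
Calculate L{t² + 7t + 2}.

L{t² + 7t + 2} = 2/s³ + 7/s² + 2/s = 2/s³ + 7/s² + 2/s

Final answer: 2/s³ + 7/s² + 2/s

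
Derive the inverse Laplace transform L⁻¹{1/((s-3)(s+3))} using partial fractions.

Decompose: A/(s-3) + B/(s+3). A = 1/6, B = -1/6. f(t) = (e^(3t) - e^(-3t))/6

Final answer: (e^(3t) - e^(-3t))/6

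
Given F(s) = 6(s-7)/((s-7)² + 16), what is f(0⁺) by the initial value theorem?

f(0⁺) = lim_{s→∞} sF(s) = lim_{s→∞} 6s(s-7)/((s-7)² + 16) = 6

Final answer: 6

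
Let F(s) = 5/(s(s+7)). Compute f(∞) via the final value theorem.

f(∞) = lim_{s→0} s·5/(s(s+7)) = lim_{s→0} 5/(s+7) = 5/7 = 5/7

Final answer: 5/7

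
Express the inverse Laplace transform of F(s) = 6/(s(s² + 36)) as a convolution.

6/(s(s² + 36)) = (1/s)·(6/(s² + 36)) = L{1}·L{sin(6t)}. So f(t) = 1*(sin(6t)) = ∫₀ᵗ sin(6τ) dτ

Final answer: ∫₀ᵗ sin(6τ) dτ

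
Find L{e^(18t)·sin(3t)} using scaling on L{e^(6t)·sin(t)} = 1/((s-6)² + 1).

Scaling with a=3: L{e^(18t)·sin(3t)} = (1/3) · 1/((s/3-6)² + 1). Simplifying: 3/((s-18)² + 9)

Final answer: 3/((s-18)² + 9)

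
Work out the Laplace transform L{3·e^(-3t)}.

L{e^(at)} = 1/(s-a), so L{e^(-3t)} = 1/(s+3). Then L{3·e^(-3t)} = 3/(s+3)

Final answer: 3/(s+3)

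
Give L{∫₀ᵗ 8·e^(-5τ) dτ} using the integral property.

L{∫₀ᵗ f(τ)dτ} = F(s)/s with F(s) = 8/(s+5), so L{∫₀ᵗ 8·e^(-5τ) dτ} = 8/(s(s+5))

Final answer: 8/(s(s+5))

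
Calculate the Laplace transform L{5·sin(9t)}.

L{sin(ωt)} = ω/(s² + ω²), so L{sin(9t)} = 9/(s² + 81). Then L{5·sin(9t)} = 5·9/(s² + 81) = 45/(s² + 81)

Final answer: 45/(s² + 81)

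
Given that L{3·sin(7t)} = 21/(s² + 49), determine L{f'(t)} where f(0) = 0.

L{f'(t)} = s·F(s) - f(0) = s·21/(s² + 49) - 0 = 21s/(s² + 49)

Final answer: 21s/(s² + 49)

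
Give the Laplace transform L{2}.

L{2} = 2 · L{1} = 2/s

Final answer: 2/s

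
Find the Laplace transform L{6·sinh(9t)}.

L{sinh(ωt)} = ω/(s² - ω²), so L{sinh(9t)} = 9/(s² - 81). Then L{6·sinh(9t)} = 6·9/(s² - 81) = 54/(s² - 81)

Final answer: 54/(s² - 81)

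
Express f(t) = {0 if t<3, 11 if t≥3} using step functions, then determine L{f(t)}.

f(t) = 11·u(t-3). L{u(t-3)} = e^(-3s)/s, so L{f(t)} = 11·e^(-3s)/s

Final answer: 11·e^(-3s)/s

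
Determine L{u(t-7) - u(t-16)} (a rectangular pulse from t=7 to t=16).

L{u(t-a)} = e^(-as)/s. L{u(t-7) - u(t-16)} = (e^(-7s) - e^(-16s))/s

Final answer: (e^(-7s) - e^(-16s))/s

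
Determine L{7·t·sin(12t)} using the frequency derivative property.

L{sin(12t)} = 12/(s² + 144). By L{t·f(t)} = -F'(s): -d/ds[12/(s² + 144)] = -(12)·(-2s)/(s² + 144)² = 24s/(s² + 144)². Then L{7·t·sin(12t)} = 7·24s/(s² + 144)² = 168s/(s² + 144)²

Final answer: 168s/(s² + 144)²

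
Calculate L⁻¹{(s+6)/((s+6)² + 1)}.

Using frequency shift: L⁻¹{(s-a)/((s-a)² + b²)} = e^(at)cos(bt). Here a=-6, b=1

Final answer: e^(-6t)·cos(t)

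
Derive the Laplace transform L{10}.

L{10} = 10 · L{1} = 10/s

Final answer: 10/s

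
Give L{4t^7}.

L{t^n} = n!/s^(n+1). So L{4t^7} = 4·7!/s^8 = 20160/s^8

Final answer: 20160/s^8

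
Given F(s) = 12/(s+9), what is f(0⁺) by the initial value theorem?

f(0⁺) = lim_{s→∞} s·12/(s+9) = lim_{s→∞} 12s/(s+9) = 12

Final answer: 12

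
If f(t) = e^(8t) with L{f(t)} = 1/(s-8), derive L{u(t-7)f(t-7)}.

Time shift theorem: L{u(t-a)f(t-a)} = e^(-as)F(s). Here a=7, F(s) = 1/(s-8), so L{u(t-7)f(t-7)} = e^(-7s)·1/(s-8)

Final answer: e^(-7s)·1/(s-8)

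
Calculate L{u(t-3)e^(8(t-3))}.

u(t-a)f(t-a) with f(t)=e^(8t). L{e^(8t)} = 1/(s-8). By time shift: e^(-3s)/(s-8)

Final answer: e^(-3s)/(s-8)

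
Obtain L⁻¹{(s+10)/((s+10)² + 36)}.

Using frequency shift: L⁻¹{(s-a)/((s-a)² + b²)} = e^(at)cos(bt). Here a=-10, b=6

Final answer: e^(-10t)·cos(6t)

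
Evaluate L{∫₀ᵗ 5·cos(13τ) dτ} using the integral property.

L{∫₀ᵗ f(τ)dτ} = F(s)/s with F(s) = 5s/(s² + 169), so the result is (5s/(s² + 169))/s = 5/(s² + 169)

Final answer: 5/(s² + 169)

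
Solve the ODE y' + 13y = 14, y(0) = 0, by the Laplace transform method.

sY + 13Y = 14/s. Y = 14/(s(s+13)). Partial fractions: Y = 14/13/s - 14/13/(s+13)

Final answer: y(t) = 14/13(1 - e^(-13t))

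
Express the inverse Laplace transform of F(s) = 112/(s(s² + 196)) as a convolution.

112/(s(s² + 196)) = (1/s)·(112/(s² + 196)) = L{1}·L{8·sin(14t)}. So f(t) = 1*(8·sin(14t)) = ∫₀ᵗ 8·sin(14τ) dτ

Final answer: ∫₀ᵗ 8·sin(14τ) dτ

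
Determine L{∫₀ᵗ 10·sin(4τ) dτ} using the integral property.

L{∫₀ᵗ f(τ)dτ} = F(s)/s with F(s) = 40/(s² + 16), so the result is (40/(s² + 16))/s = 40/(s(s² + 16))

Final answer: 40/(s(s² + 16))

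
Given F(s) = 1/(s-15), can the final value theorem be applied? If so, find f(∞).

sF(s) = s/(s-15) has a pole at s = 15 in the right half-plane. Theorem does NOT apply (unstable system; f(t) = e^(15t) grows without bound).

Final answer: Not applicable (unstable)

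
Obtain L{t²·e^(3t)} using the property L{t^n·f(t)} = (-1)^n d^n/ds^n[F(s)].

L{e^(3t)} = 1/(s-3). d/ds[1/(s-3)] = -1/(s-3)². d²/ds²[1/(s-3)] = 2/(s-3)³. So L{t²·e^(3t)} = (-1)² · 2/(s-3)³ = 2/(s-3)³

Final answer: 2/(s-3)³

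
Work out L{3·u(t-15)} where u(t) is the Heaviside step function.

L{u(t-a)} = e^(-as)/s. Here a=15, so L{u(t-15)} = e^(-15s)/s, and L{3·u(t-15)} = 3·e^(-15s)/s

Final answer: 3·e^(-15s)/s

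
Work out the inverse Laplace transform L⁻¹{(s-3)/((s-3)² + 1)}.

Using frequency shift, L⁻¹{(s-3)/((s-3)² + 1)} = e^(3t)·cos(t)

Final answer: e^(3t)·cos(t)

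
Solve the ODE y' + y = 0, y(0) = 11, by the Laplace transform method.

L{y'} + L{y} = 0. sY - 11 + Y = 0. Y(s+1) = 11. Y = 11/(s+1)

Final answer: y(t) = 11e^(-t)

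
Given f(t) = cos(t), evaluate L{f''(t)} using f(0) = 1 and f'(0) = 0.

F(s) = s/(s² + 1). L{f''(t)} = s²F(s) - sf(0) - f'(0) = s³/(s² + 1) - s = (s³ - s(s² + 1))/(s² + 1) = -1s/(s² + 1)

Final answer: -1s/(s² + 1)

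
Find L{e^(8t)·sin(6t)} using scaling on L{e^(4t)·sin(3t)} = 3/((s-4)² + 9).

Scaling with a=2: L{e^(8t)·sin(6t)} = (1/2) · 3/((s/2-4)² + 9). Simplifying: 6/((s-8)² + 36)

Final answer: 6/((s-8)² + 36)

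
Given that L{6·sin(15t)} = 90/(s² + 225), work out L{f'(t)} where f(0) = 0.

L{f'(t)} = s·F(s) - f(0) = s·90/(s² + 225) - 0 = 90s/(s² + 225)

Final answer: 90s/(s² + 225)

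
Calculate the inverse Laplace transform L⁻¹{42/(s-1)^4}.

L⁻¹{n!/(s-a)^(n+1)} = t^n·e^(at) with n=3, a=1. So L⁻¹{6/(s-1)^4} = t^3·e^t, and L⁻¹{42/(s-1)^4} = (42/6)·t^3·e^t = 7·t^3·e^t

Final answer: 7·t^3·e^t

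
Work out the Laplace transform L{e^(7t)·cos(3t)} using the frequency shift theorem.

Frequency shift: L{e^(at)f(t)} = F(s-a). L{e^(7t)·cos(3t)} = (s-7)/((s-7)² + 9)

Final answer: (s-7)/((s-7)² + 9)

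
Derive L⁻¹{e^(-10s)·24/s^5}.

L⁻¹{24/s^5} = t^4. By the time shift theorem, L⁻¹{e^(-as)F(s)} = u(t-a)f(t-a) with a=10, so L⁻¹{e^(-10s)·24/s^5} = u(t-10)·(t-10)^4

Final answer: u(t-10)·(t-10)^4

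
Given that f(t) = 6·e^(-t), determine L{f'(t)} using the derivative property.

f(0) = 6, F(s) = 6/(s+1). L{f'(t)} = s·F(s) - f(0) = 6s/(s+1) - 6 = (6s - 6(s+1))/(s+1) = -6/(s+1)

Final answer: -6/(s+1)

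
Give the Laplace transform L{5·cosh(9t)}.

L{cosh(ωt)} = s/(s² - ω²), so L{cosh(9t)} = s/(s² - 81). Then L{5·cosh(9t)} = 5·s/(s² - 81) = 5s/(s² - 81)

Final answer: 5s/(s² - 81)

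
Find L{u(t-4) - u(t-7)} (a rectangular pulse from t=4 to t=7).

L{u(t-a)} = e^(-as)/s. L{u(t-4) - u(t-7)} = (e^(-4s) - e^(-7s))/s

Final answer: (e^(-4s) - e^(-7s))/s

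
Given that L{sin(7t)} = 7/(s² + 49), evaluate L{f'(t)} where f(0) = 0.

L{f'(t)} = s·F(s) - f(0) = s·7/(s² + 49) - 0 = 7s/(s² + 49)

Final answer: 7s/(s² + 49)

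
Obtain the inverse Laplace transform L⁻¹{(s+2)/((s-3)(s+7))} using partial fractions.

Using partial fractions, f(t) = (5e^(3t) + 5e^(-7t))/10

Final answer: (5e^(3t) + 5e^(-7t))/10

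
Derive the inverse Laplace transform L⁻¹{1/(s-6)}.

L⁻¹{1/(s-a)} = e^(at), so L⁻¹{1/(s-6)} = e^(6t)

Final answer: e^(6t)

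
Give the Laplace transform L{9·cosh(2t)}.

L{cosh(ωt)} = s/(s² - ω²), so L{cosh(2t)} = s/(s² - 4). Then L{9·cosh(2t)} = 9·s/(s² - 4) = 9s/(s² - 4)

Final answer: 9s/(s² - 4)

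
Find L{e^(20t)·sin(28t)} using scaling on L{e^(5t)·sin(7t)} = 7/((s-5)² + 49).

Scaling with a=4: L{e^(20t)·sin(28t)} = (1/4) · 7/((s/4-5)² + 49). Simplifying: 28/((s-20)² + 784)

Final answer: 28/((s-20)² + 784)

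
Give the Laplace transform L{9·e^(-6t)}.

L{e^(at)} = 1/(s-a), so L{e^(-6t)} = 1/(s+6). Then L{9·e^(-6t)} = 9/(s+6)

Final answer: 9/(s+6)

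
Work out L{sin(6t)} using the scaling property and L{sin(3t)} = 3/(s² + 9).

Using L{f(at)} = (1/a)F(s/a) with a=2: L{sin(6t)} = (1/2) · 3/((s/2)² + 9) = (1/2) · 3·4/(s² + 36) = 6/(s² + 36)

Final answer: 6/(s² + 36)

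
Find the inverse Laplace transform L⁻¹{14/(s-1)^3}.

L⁻¹{n!/(s-a)^(n+1)} = t^n·e^(at) with n=2, a=1. So L⁻¹{2/(s-1)^3} = t^2·e^t, and L⁻¹{14/(s-1)^3} = (14/2)·t^2·e^t = 7·t^2·e^t

Final answer: 7·t^2·e^t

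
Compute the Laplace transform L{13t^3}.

L{13t^3} = 13 · L{t^3} = 13 · 6/s^4 = 78/s^4

Final answer: 78/s^4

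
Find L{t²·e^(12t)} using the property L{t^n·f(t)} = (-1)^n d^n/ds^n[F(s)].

L{e^(12t)} = 1/(s-12). d/ds[1/(s-12)] = -1/(s-12)². d²/ds²[1/(s-12)] = 2/(s-12)³. So L{t²·e^(12t)} = (-1)² · 2/(s-12)³ = 2/(s-12)³

Final answer: 2/(s-12)³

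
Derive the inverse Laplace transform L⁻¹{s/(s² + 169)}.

L⁻¹{s/(s² + 169)} = cos(13t)

Final answer: cos(13t)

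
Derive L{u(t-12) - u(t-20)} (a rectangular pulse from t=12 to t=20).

L{u(t-a)} = e^(-as)/s. L{u(t-12) - u(t-20)} = (e^(-12s) - e^(-20s))/s

Final answer: (e^(-12s) - e^(-20s))/s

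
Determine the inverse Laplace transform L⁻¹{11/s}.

L⁻¹{c/s} = c, so L⁻¹{11/s} = 11

Final answer: 11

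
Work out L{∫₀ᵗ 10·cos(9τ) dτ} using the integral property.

L{∫₀ᵗ f(τ)dτ} = F(s)/s with F(s) = 10s/(s² + 81), so the result is (10s/(s² + 81))/s = 10/(s² + 81)

Final answer: 10/(s² + 81)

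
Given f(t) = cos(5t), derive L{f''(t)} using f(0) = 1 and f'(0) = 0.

F(s) = s/(s² + 25). L{f''(t)} = s²F(s) - sf(0) - f'(0) = s³/(s² + 25) - s = (s³ - s(s² + 25))/(s² + 25) = -25s/(s² + 25)

Final answer: -25s/(s² + 25)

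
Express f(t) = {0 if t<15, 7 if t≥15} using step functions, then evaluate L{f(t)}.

f(t) = 7·u(t-15). L{u(t-15)} = e^(-15s)/s, so L{f(t)} = 7·e^(-15s)/s

Final answer: 7·e^(-15s)/s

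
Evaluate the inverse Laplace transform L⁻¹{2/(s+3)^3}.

L⁻¹{n!/(s-a)^(n+1)} = t^n·e^(at), so L⁻¹{2/(s+3)^3} = t^2·e^(-3t)

Final answer: t^2·e^(-3t)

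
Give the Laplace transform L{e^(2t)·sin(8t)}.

L{e^(at)·sin(ωt)} = ω/((s-a)² + ω²), so L{e^(2t)·sin(8t)} = 8/((s-2)² + 64)

Final answer: 8/((s-2)² + 64)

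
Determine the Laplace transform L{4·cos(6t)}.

L{cos(ωt)} = s/(s² + ω²), so L{cos(6t)} = s/(s² + 36). Then L{4·cos(6t)} = 4·s/(s² + 36) = 4s/(s² + 36)

Final answer: 4s/(s² + 36)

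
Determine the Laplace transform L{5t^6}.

L{5t^6} = 5 · L{t^6} = 5 · 720/s^7 = 3600/s^7

Final answer: 3600/s^7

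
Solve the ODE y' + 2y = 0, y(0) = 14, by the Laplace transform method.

L{y'} + 2L{y} = 0. sY - 14 + 2Y = 0. Y(s+2) = 14. Y = 14/(s+2)

Final answer: y(t) = 14e^(-2t)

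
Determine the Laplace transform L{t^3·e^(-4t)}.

L{t^n·e^(at)} = n!/(s-a)^(n+1), so L{t^3·e^(-4t)} = 6/(s+4)^4

Final answer: 6/(s+4)^4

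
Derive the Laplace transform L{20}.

L{20} = 20 · L{1} = 20/s

Final answer: 20/s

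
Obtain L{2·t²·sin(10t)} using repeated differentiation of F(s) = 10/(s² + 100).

F(s) = 10/(s² + 100). F'(s) = -20s/(s² + 100)². F''(s) = -20(100 - 3s²)/(s² + 100)³ = (60s² - 2000)/(s² + 100)³. So L{t²·sin(10t)} = (-1)² F''(s) = (60s² - 2000)/(s² + 100)³. Then L{2·t²·sin(10t)} = 2·(60s² - 2000)/(s² + 100)³ = (120s² - 4000)/(s² + 100)³

Final answer: (120s² - 4000)/(s² + 100)³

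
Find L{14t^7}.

L{t^n} = n!/s^(n+1). So L{14t^7} = 14·7!/s^8 = 70560/s^8

Final answer: 70560/s^8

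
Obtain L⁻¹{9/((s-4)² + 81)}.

Form: b/((s-a)² + b²) → e^(at)sin(bt). With a=4, b=9

Final answer: e^(4t)·sin(9t)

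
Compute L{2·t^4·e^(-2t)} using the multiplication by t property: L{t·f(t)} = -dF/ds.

Using L{t^n·e^(at)} = n!/(s-a)^(n+1), L{t^4·e^(-2t)} = 24/(s+2)^5, so L{2·t^4·e^(-2t)} = 2·24/(s+2)^5 = 48/(s+2)^5

Final answer: 48/(s+2)^5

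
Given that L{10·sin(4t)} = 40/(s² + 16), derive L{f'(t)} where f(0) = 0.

L{f'(t)} = s·F(s) - f(0) = s·40/(s² + 16) - 0 = 40s/(s² + 16)

Final answer: 40s/(s² + 16)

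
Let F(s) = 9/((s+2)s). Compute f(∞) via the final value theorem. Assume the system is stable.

f(∞) = lim_{s→0} sF(s) = lim_{s→0} 9/(s+2) = 9/2

Final answer: 9/2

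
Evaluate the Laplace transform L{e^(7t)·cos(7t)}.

L{e^(at)·cos(ωt)} = (s-a)/((s-a)² + ω²), so L{e^(7t)·cos(7t)} = (s-7)/((s-7)² + 49)

Final answer: (s-7)/((s-7)² + 49)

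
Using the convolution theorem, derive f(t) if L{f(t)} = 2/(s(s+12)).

2/(s(s+12)) = (2/s)·(1/(s+12)) = L{2}·L{e^(-12t)}. By convolution, f(t) = 2*e^(-12t) = ∫₀ᵗ 2·e^(-12τ) dτ = 2·(1 - e^(-12t))/12

Final answer: 2·(1 - e^(-12t))/12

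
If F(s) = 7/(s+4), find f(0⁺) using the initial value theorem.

f(0⁺) = lim_{s→∞} s·7/(s+4) = lim_{s→∞} 7s/(s+4) = 7

Final answer: 7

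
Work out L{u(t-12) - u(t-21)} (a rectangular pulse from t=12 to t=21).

L{u(t-a)} = e^(-as)/s. L{u(t-12) - u(t-21)} = (e^(-12s) - e^(-21s))/s

Final answer: (e^(-12s) - e^(-21s))/s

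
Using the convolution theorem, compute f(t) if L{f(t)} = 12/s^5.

12/s^5 = (12/s)·(1/s^4) = L{12}·L{t^3/6}. By convolution, f(t) = 12*t^3/6 = ∫₀ᵗ 12·τ^3/6 dτ = 12·t^4/24

Final answer: 12·t^4/24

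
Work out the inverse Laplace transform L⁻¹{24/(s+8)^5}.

L⁻¹{n!/(s-a)^(n+1)} = t^n·e^(at), so L⁻¹{24/(s+8)^5} = t^4·e^(-8t)

Final answer: t^4·e^(-8t)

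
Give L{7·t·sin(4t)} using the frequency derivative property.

L{sin(4t)} = 4/(s² + 16). By L{t·f(t)} = -F'(s): -d/ds[4/(s² + 16)] = -(4)·(-2s)/(s² + 16)² = 8s/(s² + 16)². Then L{7·t·sin(4t)} = 7·8s/(s² + 16)² = 56s/(s² + 16)²

Final answer: 56s/(s² + 16)²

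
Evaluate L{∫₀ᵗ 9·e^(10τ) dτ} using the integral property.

L{∫₀ᵗ f(τ)dτ} = F(s)/s with F(s) = 9/(s-10), so L{∫₀ᵗ 9·e^(10τ) dτ} = 9/(s(s-10))

Final answer: 9/(s(s-10))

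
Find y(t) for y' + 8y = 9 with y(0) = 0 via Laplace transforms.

sY + 8Y = 9/s. Y = 9/(s(s+8)). Partial fractions: Y = 9/8/s - 9/8/(s+8)

Final answer: y(t) = 9/8(1 - e^(-8t))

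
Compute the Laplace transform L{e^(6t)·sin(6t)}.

L{e^(at)·sin(ωt)} = ω/((s-a)² + ω²), so L{e^(6t)·sin(6t)} = 6/((s-6)² + 36)

Final answer: 6/((s-6)² + 36)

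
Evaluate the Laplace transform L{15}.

L{15} = 15 · L{1} = 15/s

Final answer: 15/s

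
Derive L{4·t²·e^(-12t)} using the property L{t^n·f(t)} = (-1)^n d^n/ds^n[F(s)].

L{e^(-12t)} = 1/(s+12). d/ds[1/(s+12)] = -1/(s+12)². d²/ds²[1/(s+12)] = 2/(s+12)³. So L{t²·e^(-12t)} = (-1)² · 2/(s+12)³ = 2/(s+12)³. Then L{4·t²·e^(-12t)} = 4·2/(s+12)³ = 8/(s+12)³

Final answer: 8/(s+12)³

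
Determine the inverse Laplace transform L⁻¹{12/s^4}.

L⁻¹{n!/s^(n+1)} = t^n with n=3. So L⁻¹{6/s^4} = t^3, and L⁻¹{12/s^4} = (12/6)·t^3 = 2·t^3

Final answer: 2·t^3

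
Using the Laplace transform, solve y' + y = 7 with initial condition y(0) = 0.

sY + Y = 7/s. Y = 7/(s(s+1)). Partial fractions: Y = 7/s - 7/(s+1)

Final answer: y(t) = 7(1 - e^(-t))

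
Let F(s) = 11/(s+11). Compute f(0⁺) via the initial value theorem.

f(0⁺) = lim_{s→∞} s·11/(s+11) = lim_{s→∞} 11s/(s+11) = 11

Final answer: 11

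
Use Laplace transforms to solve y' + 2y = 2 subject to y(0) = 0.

sY + 2Y = 2/s. Y = 2/(s(s+2)). Partial fractions: Y = 1/s - 1/(s+2)

Final answer: y(t) = (1 - e^(-2t))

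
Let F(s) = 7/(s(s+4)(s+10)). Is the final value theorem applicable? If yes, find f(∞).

Poles of sF(s) = 7/((s+4)(s+10)) are at s = -4 and s = -10, both in the left half-plane. Theorem applies. f(∞) = lim_{s→0} sF(s) = 7/(4·10) = 7/40

Final answer: 7/40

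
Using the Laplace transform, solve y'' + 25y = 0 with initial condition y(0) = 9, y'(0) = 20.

L{y''} + 25L{y} = 0. s²Y - 9s - 20 + 25Y = 0. Y(s² + 25) = 9s + 20. Y = (9s + 20)/(s² + 25). Inverting: y(t) = 9cos(5t) + 4sin(5t)

Final answer: y(t) = 9cos(5t) + 4sin(5t)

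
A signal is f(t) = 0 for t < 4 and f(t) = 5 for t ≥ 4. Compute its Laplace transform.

f(t) = 5·u(t-4). L{u(t-4)} = e^(-4s)/s, so L{f(t)} = 5·e^(-4s)/s

Final answer: 5·e^(-4s)/s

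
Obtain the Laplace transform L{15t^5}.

L{15t^5} = 15 · L{t^5} = 15 · 120/s^6 = 1800/s^6

Final answer: 1800/s^6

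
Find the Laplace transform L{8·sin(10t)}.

L{sin(ωt)} = ω/(s² + ω²), so L{sin(10t)} = 10/(s² + 100). Then L{8·sin(10t)} = 8·10/(s² + 100) = 80/(s² + 100)

Final answer: 80/(s² + 100)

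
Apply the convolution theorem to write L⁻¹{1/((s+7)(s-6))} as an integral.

1/((s+7)(s-6)) = (1/(s+7))·(1/(s-6)) = L{e^(-7t)}·L{e^(6t)}. So f(t) = e^(-7t)*e^(6t) = ∫₀ᵗ e^(-7τ)·e^(6(t-τ)) dτ

Final answer: ∫₀ᵗ e^(-7τ)·e^(6(t-τ)) dτ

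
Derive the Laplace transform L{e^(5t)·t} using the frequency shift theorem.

L{e^(at)·t^n} = n!/(s-a)^(n+1), so L{e^(5t)·t} = 1/(s-5)^2

Final answer: 1/(s-5)^2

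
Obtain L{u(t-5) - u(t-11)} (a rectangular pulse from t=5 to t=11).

L{u(t-a)} = e^(-as)/s. L{u(t-5) - u(t-11)} = (e^(-5s) - e^(-11s))/s

Final answer: (e^(-5s) - e^(-11s))/s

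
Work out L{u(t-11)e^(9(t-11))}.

u(t-a)f(t-a) with f(t)=e^(9t). L{e^(9t)} = 1/(s-9). By time shift: e^(-11s)/(s-9)

Final answer: e^(-11s)/(s-9)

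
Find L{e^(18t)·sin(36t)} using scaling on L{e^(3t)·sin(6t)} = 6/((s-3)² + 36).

Scaling with a=6: L{e^(18t)·sin(36t)} = (1/6) · 6/((s/6-3)² + 36). Simplifying: 36/((s-18)² + 1296)

Final answer: 36/((s-18)² + 1296)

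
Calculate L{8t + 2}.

L{8t + 2} = 8·L{t} + 2·L{1} = 8/s² + 2/s

Final answer: 8/s² + 2/s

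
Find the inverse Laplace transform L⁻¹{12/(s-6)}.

L⁻¹{1/(s-a)} = e^(at), so L⁻¹{1/(s-6)} = e^(6t), and L⁻¹{12/(s-6)} = 12·e^(6t)

Final answer: 12·e^(6t)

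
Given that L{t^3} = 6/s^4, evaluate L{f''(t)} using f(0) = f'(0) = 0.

L{f''(t)} = s²F(s) - sf(0) - f'(0) = s²·6/s^4 - 0 - 0 = 6/s^2

Final answer: 6/s^2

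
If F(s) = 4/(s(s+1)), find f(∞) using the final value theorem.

f(∞) = lim_{s→0} s·4/(s(s+1)) = lim_{s→0} 4/(s+1) = 4/1 = 4

Final answer: 4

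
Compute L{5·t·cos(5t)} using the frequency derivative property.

L{cos(5t)} = s/(s² + 25). Derivative: d/ds[s/(s² + 25)] = [(s² + 25) - s·2s]/(s² + 25)² = (25 - s²)/(s² + 25)². So L{t·cos(5t)} = -F'(s) = (s² - 25)/(s² + 25)². Then L{5·t·cos(5t)} = 5·(s² - 25)/(s² + 25)²

Final answer: 5·(s² - 25)/(s² + 25)²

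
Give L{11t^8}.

L{t^n} = n!/s^(n+1). So L{11t^8} = 11·8!/s^9 = 443520/s^9

Final answer: 443520/s^9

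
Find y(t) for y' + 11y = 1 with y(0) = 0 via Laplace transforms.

sY + 11Y = 1/s. Y = 1/(s(s+11)). Partial fractions: Y = 1/11/s - 1/11/(s+11)

Final answer: y(t) = 1/11(1 - e^(-11t))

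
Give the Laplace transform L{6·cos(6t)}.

L{cos(ωt)} = s/(s² + ω²), so L{cos(6t)} = s/(s² + 36). Then L{6·cos(6t)} = 6·s/(s² + 36) = 6s/(s² + 36)

Final answer: 6s/(s² + 36)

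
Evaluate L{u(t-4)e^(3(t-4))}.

u(t-a)f(t-a) with f(t)=e^(3t). L{e^(3t)} = 1/(s-3). By time shift: e^(-4s)/(s-3)

Final answer: e^(-4s)/(s-3)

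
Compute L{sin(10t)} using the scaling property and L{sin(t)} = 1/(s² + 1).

Using L{f(at)} = (1/a)F(s/a) with a=10: L{sin(10t)} = (1/10) · 1/((s/10)² + 1) = (1/10) · 1·100/(s² + 100) = 10/(s² + 100)

Final answer: 10/(s² + 100)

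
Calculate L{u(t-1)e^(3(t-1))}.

u(t-a)f(t-a) with f(t)=e^(3t). L{e^(3t)} = 1/(s-3). By time shift: e^(-s)/(s-3)

Final answer: e^(-s)/(s-3)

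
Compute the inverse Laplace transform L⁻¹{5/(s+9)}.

L⁻¹{1/(s-a)} = e^(at), so L⁻¹{1/(s+9)} = e^(-9t), and L⁻¹{5/(s+9)} = 5·e^(-9t)

Final answer: 5·e^(-9t)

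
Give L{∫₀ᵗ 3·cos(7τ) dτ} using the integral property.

L{∫₀ᵗ f(τ)dτ} = F(s)/s with F(s) = 3s/(s² + 49), so the result is (3s/(s² + 49))/s = 3/(s² + 49)

Final answer: 3/(s² + 49)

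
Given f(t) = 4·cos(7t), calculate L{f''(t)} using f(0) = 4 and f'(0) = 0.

F(s) = 4s/(s² + 49). L{f''(t)} = s²F(s) - sf(0) - f'(0) = 4s³/(s² + 49) - 4s = (4s³ - 4s(s² + 49))/(s² + 49) = -196s/(s² + 49)

Final answer: -196s/(s² + 49)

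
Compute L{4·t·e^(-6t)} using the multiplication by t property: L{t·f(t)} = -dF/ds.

Using L{t^n·e^(at)} = n!/(s-a)^(n+1), L{t·e^(-6t)} = 1/(s+6)^2, so L{4·t·e^(-6t)} = 4·1/(s+6)^2 = 4/(s+6)^2

Final answer: 4/(s+6)^2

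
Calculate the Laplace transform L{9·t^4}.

L{t^n} = n!/s^(n+1), so L{t^4} = 24/s^5. Then L{9·t^4} = 9·24/s^5 = 216/s^5

Final answer: 216/s^5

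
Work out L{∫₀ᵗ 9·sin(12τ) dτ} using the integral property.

L{∫₀ᵗ f(τ)dτ} = F(s)/s with F(s) = 108/(s² + 144), so the result is (108/(s² + 144))/s = 108/(s(s² + 144))

Final answer: 108/(s(s² + 144))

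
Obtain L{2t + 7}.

L{2t + 7} = 2·L{t} + 7·L{1} = 2/s² + 7/s

Final answer: 2/s² + 7/s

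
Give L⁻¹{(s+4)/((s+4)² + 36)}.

Using frequency shift: L⁻¹{(s-a)/((s-a)² + b²)} = e^(at)cos(bt). Here a=-4, b=6

Final answer: e^(-4t)·cos(6t)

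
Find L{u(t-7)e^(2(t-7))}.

u(t-a)f(t-a) with f(t)=e^(2t). L{e^(2t)} = 1/(s-2). By time shift: e^(-7s)/(s-2)

Final answer: e^(-7s)/(s-2)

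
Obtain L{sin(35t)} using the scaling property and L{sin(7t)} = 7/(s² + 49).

Using L{f(at)} = (1/a)F(s/a) with a=5: L{sin(35t)} = (1/5) · 7/((s/5)² + 49) = (1/5) · 7·25/(s² + 1225) = 35/(s² + 1225)

Final answer: 35/(s² + 1225)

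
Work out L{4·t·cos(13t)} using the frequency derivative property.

L{cos(13t)} = s/(s² + 169). Derivative: d/ds[s/(s² + 169)] = [(s² + 169) - s·2s]/(s² + 169)² = (169 - s²)/(s² + 169)². So L{t·cos(13t)} = -F'(s) = (s² - 169)/(s² + 169)². Then L{4·t·cos(13t)} = 4·(s² - 169)/(s² + 169)²

Final answer: 4·(s² - 169)/(s² + 169)²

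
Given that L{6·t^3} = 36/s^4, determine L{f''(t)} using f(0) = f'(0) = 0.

L{f''(t)} = s²F(s) - sf(0) - f'(0) = s²·36/s^4 - 0 - 0 = 36/s^2

Final answer: 36/s^2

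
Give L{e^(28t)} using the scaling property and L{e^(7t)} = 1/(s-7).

Using L{f(at)} = (1/a)F(s/a) with a=4 and f(t) = e^(7t): L{e^(28t)} = (1/4) · 1/((s/4)-7) = (1/4) · 4/(s-28) = 1/(s-28)

Final answer: 1/(s-28)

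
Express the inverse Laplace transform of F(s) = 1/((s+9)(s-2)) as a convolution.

1/((s+9)(s-2)) = (1/(s+9))·(1/(s-2)) = L{e^(-9t)}·L{e^(2t)}. So f(t) = e^(-9t)*e^(2t) = ∫₀ᵗ e^(-9τ)·e^(2(t-τ)) dτ

Final answer: ∫₀ᵗ e^(-9τ)·e^(2(t-τ)) dτ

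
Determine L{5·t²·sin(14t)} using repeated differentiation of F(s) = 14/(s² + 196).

F(s) = 14/(s² + 196). F'(s) = -28s/(s² + 196)². F''(s) = -28(196 - 3s²)/(s² + 196)³ = (84s² - 5488)/(s² + 196)³. So L{t²·sin(14t)} = (-1)² F''(s) = (84s² - 5488)/(s² + 196)³. Then L{5·t²·sin(14t)} = 5·(84s² - 5488)/(s² + 196)³ = (420s² - 27440)/(s² + 196)³

Final answer: (420s² - 27440)/(s² + 196)³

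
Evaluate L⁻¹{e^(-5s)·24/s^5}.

L⁻¹{24/s^5} = t^4. By the time shift theorem, L⁻¹{e^(-as)F(s)} = u(t-a)f(t-a) with a=5, so L⁻¹{e^(-5s)·24/s^5} = u(t-5)·(t-5)^4

Final answer: u(t-5)·(t-5)^4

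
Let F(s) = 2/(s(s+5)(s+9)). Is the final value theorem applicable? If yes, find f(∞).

Poles of sF(s) = 2/((s+5)(s+9)) are at s = -5 and s = -9, both in the left half-plane. Theorem applies. f(∞) = lim_{s→0} sF(s) = 2/(5·9) = 2/45

Final answer: 2/45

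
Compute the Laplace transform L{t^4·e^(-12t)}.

L{t^n·e^(at)} = n!/(s-a)^(n+1), so L{t^4·e^(-12t)} = 24/(s+12)^5

Final answer: 24/(s+12)^5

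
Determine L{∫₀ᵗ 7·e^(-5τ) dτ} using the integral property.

L{∫₀ᵗ f(τ)dτ} = F(s)/s with F(s) = 7/(s+5), so L{∫₀ᵗ 7·e^(-5τ) dτ} = 7/(s(s+5))

Final answer: 7/(s(s+5))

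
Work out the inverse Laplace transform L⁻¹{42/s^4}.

L⁻¹{n!/s^(n+1)} = t^n with n=3. So L⁻¹{6/s^4} = t^3, and L⁻¹{42/s^4} = (42/6)·t^3 = 7·t^3

Final answer: 7·t^3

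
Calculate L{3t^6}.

L{t^n} = n!/s^(n+1). So L{3t^6} = 3·6!/s^7 = 2160/s^7

Final answer: 2160/s^7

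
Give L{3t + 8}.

L{3t + 8} = 3·L{t} + 8·L{1} = 3/s² + 8/s

Final answer: 3/s² + 8/s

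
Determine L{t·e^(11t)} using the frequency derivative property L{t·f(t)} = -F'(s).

L{e^(11t)} = 1/(s-11). By frequency derivative: L{t·e^(11t)} = -d/ds[1/(s-11)] = -(-1)/(s-11)² = 1/(s-11)²

Final answer: 1/(s-11)²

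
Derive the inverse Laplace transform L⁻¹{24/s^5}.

L⁻¹{n!/s^(n+1)} = t^n with n=4. So L⁻¹{24/s^5} = t^4

Final answer: t^4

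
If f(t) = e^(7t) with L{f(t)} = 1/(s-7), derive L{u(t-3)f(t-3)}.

Time shift theorem: L{u(t-a)f(t-a)} = e^(-as)F(s). Here a=3, F(s) = 1/(s-7), so L{u(t-3)f(t-3)} = e^(-3s)·1/(s-7)

Final answer: e^(-3s)·1/(s-7)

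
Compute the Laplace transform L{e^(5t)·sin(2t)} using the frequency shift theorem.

Frequency shift: L{e^(at)f(t)} = F(s-a). L{e^(5t)·sin(2t)} = 2/((s-5)² + 4)

Final answer: 2/((s-5)² + 4)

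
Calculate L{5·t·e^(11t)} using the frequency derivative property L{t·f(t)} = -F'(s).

L{e^(11t)} = 1/(s-11). By frequency derivative: L{t·e^(11t)} = -d/ds[1/(s-11)] = -(-1)/(s-11)² = 1/(s-11)². Then L{5·t·e^(11t)} = 5·1/(s-11)² = 5/(s-11)²

Final answer: 5/(s-11)²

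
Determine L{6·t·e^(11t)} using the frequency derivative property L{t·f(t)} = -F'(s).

L{e^(11t)} = 1/(s-11). By frequency derivative: L{t·e^(11t)} = -d/ds[1/(s-11)] = -(-1)/(s-11)² = 1/(s-11)². Then L{6·t·e^(11t)} = 6·1/(s-11)² = 6/(s-11)²

Final answer: 6/(s-11)²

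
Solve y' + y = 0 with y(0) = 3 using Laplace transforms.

L{y'} + L{y} = 0. sY - 3 + Y = 0. Y(s+1) = 3. Y = 3/(s+1)

Final answer: y(t) = 3e^(-t)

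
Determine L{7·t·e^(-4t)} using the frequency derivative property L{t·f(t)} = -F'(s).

L{e^(-4t)} = 1/(s+4). By frequency derivative: L{t·e^(-4t)} = -d/ds[1/(s+4)] = -(-1)/(s+4)² = 1/(s+4)². Then L{7·t·e^(-4t)} = 7·1/(s+4)² = 7/(s+4)²

Final answer: 7/(s+4)²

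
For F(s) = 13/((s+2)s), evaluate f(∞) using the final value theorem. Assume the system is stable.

f(∞) = lim_{s→0} sF(s) = lim_{s→0} 13/(s+2) = 13/2

Final answer: 13/2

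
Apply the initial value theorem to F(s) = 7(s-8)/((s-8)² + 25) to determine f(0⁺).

f(0⁺) = lim_{s→∞} sF(s) = lim_{s→∞} 7s(s-8)/((s-8)² + 25) = 7

Final answer: 7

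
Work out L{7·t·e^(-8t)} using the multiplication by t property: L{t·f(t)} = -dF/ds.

Using L{t^n·e^(at)} = n!/(s-a)^(n+1), L{t·e^(-8t)} = 1/(s+8)^2, so L{7·t·e^(-8t)} = 7·1/(s+8)^2 = 7/(s+8)^2

Final answer: 7/(s+8)^2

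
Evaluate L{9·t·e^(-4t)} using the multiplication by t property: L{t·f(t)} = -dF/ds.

Using L{t^n·e^(at)} = n!/(s-a)^(n+1), L{t·e^(-4t)} = 1/(s+4)^2, so L{9·t·e^(-4t)} = 9·1/(s+4)^2 = 9/(s+4)^2

Final answer: 9/(s+4)^2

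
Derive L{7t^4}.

L{t^n} = n!/s^(n+1). So L{7t^4} = 7·4!/s^5 = 168/s^5

Final answer: 168/s^5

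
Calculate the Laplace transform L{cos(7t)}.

L{cos(ωt)} = s/(s² + ω²), so L{cos(7t)} = s/(s² + 49)

Final answer: s/(s² + 49)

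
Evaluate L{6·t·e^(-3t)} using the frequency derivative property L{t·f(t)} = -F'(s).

L{e^(-3t)} = 1/(s+3). By frequency derivative: L{t·e^(-3t)} = -d/ds[1/(s+3)] = -(-1)/(s+3)² = 1/(s+3)². Then L{6·t·e^(-3t)} = 6·1/(s+3)² = 6/(s+3)²

Final answer: 6/(s+3)²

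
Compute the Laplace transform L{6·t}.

L{t^n} = n!/s^(n+1), so L{t} = 1/s^2. Then L{6·t} = 6·1/s^2 = 6/s^2

Final answer: 6/s^2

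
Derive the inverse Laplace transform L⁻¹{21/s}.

L⁻¹{c/s} = c, so L⁻¹{21/s} = 21

Final answer: 21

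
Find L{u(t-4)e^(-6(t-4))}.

u(t-a)f(t-a) with f(t)=e^(-6t). L{e^(-6t)} = 1/(s+6). By time shift: e^(-4s)/(s+6)

Final answer: e^(-4s)/(s+6)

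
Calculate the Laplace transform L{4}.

L{4} = 4 · L{1} = 4/s

Final answer: 4/s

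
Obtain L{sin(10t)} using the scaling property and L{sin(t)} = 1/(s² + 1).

Using L{f(at)} = (1/a)F(s/a) with a=10: L{sin(10t)} = (1/10) · 1/((s/10)² + 1) = (1/10) · 1·100/(s² + 100) = 10/(s² + 100)

Final answer: 10/(s² + 100)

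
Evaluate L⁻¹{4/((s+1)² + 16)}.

Form: b/((s-a)² + b²) → e^(at)sin(bt). With a=-1, b=4

Final answer: e^(-t)·sin(4t)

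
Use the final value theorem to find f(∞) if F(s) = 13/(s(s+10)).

f(∞) = lim_{s→0} s·13/(s(s+10)) = lim_{s→0} 13/(s+10) = 13/10 = 13/10

Final answer: 13/10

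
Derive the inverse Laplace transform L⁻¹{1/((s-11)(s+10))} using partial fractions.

Decompose: A/(s-11) + B/(s+10). A = 1/21, B = -1/21. f(t) = (e^(11t) - e^(-10t))/21

Final answer: (e^(11t) - e^(-10t))/21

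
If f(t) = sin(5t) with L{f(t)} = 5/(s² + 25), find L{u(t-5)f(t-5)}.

Time shift theorem: L{u(t-a)f(t-a)} = e^(-as)F(s). Here a=5, F(s) = 5/(s² + 25), so L{u(t-5)f(t-5)} = e^(-5s)·5/(s² + 25)

Final answer: e^(-5s)·5/(s² + 25)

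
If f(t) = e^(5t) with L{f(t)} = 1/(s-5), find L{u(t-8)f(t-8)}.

Time shift theorem: L{u(t-a)f(t-a)} = e^(-as)F(s). Here a=8, F(s) = 1/(s-5), so L{u(t-8)f(t-8)} = e^(-8s)·1/(s-5)

Final answer: e^(-8s)·1/(s-5)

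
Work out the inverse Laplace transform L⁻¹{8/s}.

L⁻¹{c/s} = c, so L⁻¹{8/s} = 8

Final answer: 8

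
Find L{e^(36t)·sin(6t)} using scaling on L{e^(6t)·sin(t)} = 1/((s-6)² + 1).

Scaling with a=6: L{e^(36t)·sin(6t)} = (1/6) · 1/((s/6-6)² + 1). Simplifying: 6/((s-36)² + 36)

Final answer: 6/((s-36)² + 36)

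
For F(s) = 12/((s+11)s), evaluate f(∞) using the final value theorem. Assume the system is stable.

f(∞) = lim_{s→0} sF(s) = lim_{s→0} 12/(s+11) = 12/11

Final answer: 12/11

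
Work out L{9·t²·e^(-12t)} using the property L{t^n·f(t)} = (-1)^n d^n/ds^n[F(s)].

L{e^(-12t)} = 1/(s+12). d/ds[1/(s+12)] = -1/(s+12)². d²/ds²[1/(s+12)] = 2/(s+12)³. So L{t²·e^(-12t)} = (-1)² · 2/(s+12)³ = 2/(s+12)³. Then L{9·t²·e^(-12t)} = 9·2/(s+12)³ = 18/(s+12)³

Final answer: 18/(s+12)³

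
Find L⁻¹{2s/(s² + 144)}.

This is the form c·s/(s² + a²) with a = 12, c = 2. L⁻¹ = 2·cos(12t)

Final answer: 2·cos(12t)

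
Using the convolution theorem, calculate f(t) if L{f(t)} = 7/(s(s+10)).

7/(s(s+10)) = (7/s)·(1/(s+10)) = L{7}·L{e^(-10t)}. By convolution, f(t) = 7*e^(-10t) = ∫₀ᵗ 7·e^(-10τ) dτ = 7·(1 - e^(-10t))/10

Final answer: 7·(1 - e^(-10t))/10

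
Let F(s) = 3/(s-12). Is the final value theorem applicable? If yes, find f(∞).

sF(s) = 3s/(s-12) has a pole at s = 12 in the right half-plane. Theorem does NOT apply (unstable system; f(t) = 3·e^(12t) grows without bound).

Final answer: Not applicable (unstable)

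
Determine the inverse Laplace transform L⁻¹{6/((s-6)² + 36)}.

Using frequency shift, L⁻¹{6/((s-6)² + 36)} = e^(6t)·sin(6t)

Final answer: e^(6t)·sin(6t)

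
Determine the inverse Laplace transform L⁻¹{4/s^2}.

L⁻¹{n!/s^(n+1)} = t^n with n=1. So L⁻¹{1/s^2} = t, and L⁻¹{4/s^2} = (4/1)·t = 4·t

Final answer: 4·t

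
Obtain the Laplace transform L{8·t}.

L{t^n} = n!/s^(n+1), so L{t} = 1/s^2. Then L{8·t} = 8·1/s^2 = 8/s^2

Final answer: 8/s^2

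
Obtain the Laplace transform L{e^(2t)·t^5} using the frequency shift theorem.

L{e^(at)·t^n} = n!/(s-a)^(n+1), so L{e^(2t)·t^5} = 120/(s-2)^6

Final answer: 120/(s-2)^6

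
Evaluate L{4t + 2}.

L{4t + 2} = 4·L{t} + 2·L{1} = 4/s² + 2/s

Final answer: 4/s² + 2/s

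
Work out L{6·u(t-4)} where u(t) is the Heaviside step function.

L{u(t-a)} = e^(-as)/s. Here a=4, so L{u(t-4)} = e^(-4s)/s, and L{6·u(t-4)} = 6·e^(-4s)/s

Final answer: 6·e^(-4s)/s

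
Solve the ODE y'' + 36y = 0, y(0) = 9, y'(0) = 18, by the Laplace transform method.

L{y''} + 36L{y} = 0. s²Y - 9s - 18 + 36Y = 0. Y(s² + 36) = 9s + 18. Y = (9s + 18)/(s² + 36). Inverting: y(t) = 9cos(6t) + 3sin(6t)

Final answer: y(t) = 9cos(6t) + 3sin(6t)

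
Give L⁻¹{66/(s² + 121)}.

This is the form c·a/(s² + a²) with a = 11, c = 6. L⁻¹ = 6·sin(11t)

Final answer: 6·sin(11t)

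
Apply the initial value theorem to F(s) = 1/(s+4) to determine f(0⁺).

f(0⁺) = lim_{s→∞} s·1/(s+4) = lim_{s→∞} s/(s+4) = 1

Final answer: 1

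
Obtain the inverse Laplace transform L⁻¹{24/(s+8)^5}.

L⁻¹{n!/(s-a)^(n+1)} = t^n·e^(at) with n=4, a=-8. So L⁻¹{24/(s+8)^5} = t^4·e^(-8t)

Final answer: t^4·e^(-8t)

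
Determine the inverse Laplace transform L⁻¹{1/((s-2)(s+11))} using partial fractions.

Decompose: A/(s-2) + B/(s+11). A = 1/13, B = -1/13. f(t) = (e^(2t) - e^(-11t))/13

Final answer: (e^(2t) - e^(-11t))/13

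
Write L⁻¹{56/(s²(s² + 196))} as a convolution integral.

56/(s²(s² + 196)) = (1/s²)·(56/(s² + 196)) = L{t}·L{4·sin(14t)}. So f(t) = t*(4·sin(14t)) = ∫₀ᵗ 4τ·sin(14(t-τ)) dτ

Final answer: ∫₀ᵗ 4τ·sin(14(t-τ)) dτ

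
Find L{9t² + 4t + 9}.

L{9t² + 4t + 9} = 9·2/s³ + 4/s² + 9/s = 18/s³ + 4/s² + 9/s

Final answer: 18/s³ + 4/s² + 9/s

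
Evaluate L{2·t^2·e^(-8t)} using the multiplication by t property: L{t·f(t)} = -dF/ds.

Using L{t^n·e^(at)} = n!/(s-a)^(n+1), L{t^2·e^(-8t)} = 2/(s+8)^3, so L{2·t^2·e^(-8t)} = 2·2/(s+8)^3 = 4/(s+8)^3

Final answer: 4/(s+8)^3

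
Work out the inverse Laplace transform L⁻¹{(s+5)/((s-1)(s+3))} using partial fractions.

Using partial fractions, f(t) = (6e^t - 2e^(-3t))/4

Final answer: (6e^t - 2e^(-3t))/4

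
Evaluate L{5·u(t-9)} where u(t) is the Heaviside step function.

L{u(t-a)} = e^(-as)/s. Here a=9, so L{u(t-9)} = e^(-9s)/s, and L{5·u(t-9)} = 5·e^(-9s)/s

Final answer: 5·e^(-9s)/s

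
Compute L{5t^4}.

L{t^n} = n!/s^(n+1). So L{5t^4} = 5·4!/s^5 = 120/s^5

Final answer: 120/s^5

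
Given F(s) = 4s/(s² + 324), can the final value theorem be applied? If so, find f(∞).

The final value theorem requires all poles of sF(s) in the left half-plane. sF(s) = 4s²/(s² + 324) has poles at s = ±18i (imaginary axis). Theorem does NOT apply (oscillatory system).

Final answer: Not applicable (oscillatory)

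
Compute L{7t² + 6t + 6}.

L{7t² + 6t + 6} = 7·2/s³ + 6/s² + 6/s = 14/s³ + 6/s² + 6/s

Final answer: 14/s³ + 6/s² + 6/s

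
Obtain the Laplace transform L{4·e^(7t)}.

L{e^(at)} = 1/(s-a), so L{e^(7t)} = 1/(s-7). Then L{4·e^(7t)} = 4/(s-7)

Final answer: 4/(s-7)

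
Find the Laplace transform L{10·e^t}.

L{e^(at)} = 1/(s-a), so L{e^t} = 1/(s-1). Then L{10·e^t} = 10/(s-1)

Final answer: 10/(s-1)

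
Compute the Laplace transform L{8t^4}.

L{8t^4} = 8 · L{t^4} = 8 · 24/s^5 = 192/s^5

Final answer: 192/s^5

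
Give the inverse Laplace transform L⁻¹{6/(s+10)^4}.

L⁻¹{n!/(s-a)^(n+1)} = t^n·e^(at), so L⁻¹{6/(s+10)^4} = t^3·e^(-10t)

Final answer: t^3·e^(-10t)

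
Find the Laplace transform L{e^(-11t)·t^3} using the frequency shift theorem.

L{e^(at)·t^n} = n!/(s-a)^(n+1), so L{e^(-11t)·t^3} = 6/(s+11)^4

Final answer: 6/(s+11)^4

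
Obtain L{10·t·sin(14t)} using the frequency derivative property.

L{sin(14t)} = 14/(s² + 196). By L{t·f(t)} = -F'(s): -d/ds[14/(s² + 196)] = -(14)·(-2s)/(s² + 196)² = 28s/(s² + 196)². Then L{10·t·sin(14t)} = 10·28s/(s² + 196)² = 280s/(s² + 196)²

Final answer: 280s/(s² + 196)²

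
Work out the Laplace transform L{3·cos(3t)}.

L{cos(ωt)} = s/(s² + ω²), so L{cos(3t)} = s/(s² + 9). Then L{3·cos(3t)} = 3·s/(s² + 9) = 3s/(s² + 9)

Final answer: 3s/(s² + 9)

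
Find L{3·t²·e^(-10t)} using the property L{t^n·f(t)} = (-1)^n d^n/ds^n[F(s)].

L{e^(-10t)} = 1/(s+10). d/ds[1/(s+10)] = -1/(s+10)². d²/ds²[1/(s+10)] = 2/(s+10)³. So L{t²·e^(-10t)} = (-1)² · 2/(s+10)³ = 2/(s+10)³. Then L{3·t²·e^(-10t)} = 3·2/(s+10)³ = 6/(s+10)³

Final answer: 6/(s+10)³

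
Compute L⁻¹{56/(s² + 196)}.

This is the form c·a/(s² + a²) with a = 14, c = 4. L⁻¹ = 4·sin(14t)

Final answer: 4·sin(14t)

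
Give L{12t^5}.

L{t^n} = n!/s^(n+1). So L{12t^5} = 12·5!/s^6 = 1440/s^6

Final answer: 1440/s^6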